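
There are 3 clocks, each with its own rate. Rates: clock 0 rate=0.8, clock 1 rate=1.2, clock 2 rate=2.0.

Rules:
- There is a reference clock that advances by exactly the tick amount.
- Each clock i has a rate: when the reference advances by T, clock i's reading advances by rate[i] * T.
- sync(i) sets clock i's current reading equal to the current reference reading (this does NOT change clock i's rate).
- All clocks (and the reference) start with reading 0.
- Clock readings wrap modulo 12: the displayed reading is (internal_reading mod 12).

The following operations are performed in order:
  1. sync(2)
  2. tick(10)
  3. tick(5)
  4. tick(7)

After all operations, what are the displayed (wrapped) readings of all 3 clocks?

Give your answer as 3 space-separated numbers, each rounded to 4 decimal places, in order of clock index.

Answer: 5.6000 2.4000 8.0000

Derivation:
After op 1 sync(2): ref=0.0000 raw=[0.0000 0.0000 0.0000]
After op 2 tick(10): ref=10.0000 raw=[8.0000 12.0000 20.0000]
After op 3 tick(5): ref=15.0000 raw=[12.0000 18.0000 30.0000]
After op 4 tick(7): ref=22.0000 raw=[17.6000 26.4000 44.0000]
Wrap final raw readings (mod 12): 17.6000 mod 12 = 5.6000; 26.4000 mod 12 = 2.4000; 44.0000 mod 12 = 8.0000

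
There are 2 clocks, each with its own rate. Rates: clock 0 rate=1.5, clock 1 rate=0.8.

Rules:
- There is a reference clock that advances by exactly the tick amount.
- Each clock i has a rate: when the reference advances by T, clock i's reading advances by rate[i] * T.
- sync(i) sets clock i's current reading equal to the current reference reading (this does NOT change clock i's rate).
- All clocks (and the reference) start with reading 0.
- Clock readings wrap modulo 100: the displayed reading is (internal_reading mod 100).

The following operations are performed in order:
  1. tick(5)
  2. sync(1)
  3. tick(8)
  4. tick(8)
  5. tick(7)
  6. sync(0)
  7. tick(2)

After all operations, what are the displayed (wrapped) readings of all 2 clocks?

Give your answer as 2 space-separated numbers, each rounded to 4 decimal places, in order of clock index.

Answer: 31.0000 25.0000

Derivation:
After op 1 tick(5): ref=5.0000 raw=[7.5000 4.0000]
After op 2 sync(1): ref=5.0000 raw=[7.5000 5.0000]
After op 3 tick(8): ref=13.0000 raw=[19.5000 11.4000]
After op 4 tick(8): ref=21.0000 raw=[31.5000 17.8000]
After op 5 tick(7): ref=28.0000 raw=[42.0000 23.4000]
After op 6 sync(0): ref=28.0000 raw=[28.0000 23.4000]
After op 7 tick(2): ref=30.0000 raw=[31.0000 25.0000]
Wrap final raw readings (mod 100): 31.0000 mod 100 = 31.0000; 25.0000 mod 100 = 25.0000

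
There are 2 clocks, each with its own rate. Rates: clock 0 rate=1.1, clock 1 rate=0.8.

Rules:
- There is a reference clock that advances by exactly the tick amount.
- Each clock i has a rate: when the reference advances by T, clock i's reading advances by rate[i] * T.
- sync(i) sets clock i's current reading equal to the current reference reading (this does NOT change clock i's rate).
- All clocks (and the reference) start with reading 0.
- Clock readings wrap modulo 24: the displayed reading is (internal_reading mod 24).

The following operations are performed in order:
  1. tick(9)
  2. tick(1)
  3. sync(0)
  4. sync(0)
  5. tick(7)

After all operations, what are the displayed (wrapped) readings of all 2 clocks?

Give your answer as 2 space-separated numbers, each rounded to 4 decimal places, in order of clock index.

Answer: 17.7000 13.6000

Derivation:
After op 1 tick(9): ref=9.0000 raw=[9.9000 7.2000]
After op 2 tick(1): ref=10.0000 raw=[11.0000 8.0000]
After op 3 sync(0): ref=10.0000 raw=[10.0000 8.0000]
After op 4 sync(0): ref=10.0000 raw=[10.0000 8.0000]
After op 5 tick(7): ref=17.0000 raw=[17.7000 13.6000]
Wrap final raw readings (mod 24): 17.7000 mod 24 = 17.7000; 13.6000 mod 24 = 13.6000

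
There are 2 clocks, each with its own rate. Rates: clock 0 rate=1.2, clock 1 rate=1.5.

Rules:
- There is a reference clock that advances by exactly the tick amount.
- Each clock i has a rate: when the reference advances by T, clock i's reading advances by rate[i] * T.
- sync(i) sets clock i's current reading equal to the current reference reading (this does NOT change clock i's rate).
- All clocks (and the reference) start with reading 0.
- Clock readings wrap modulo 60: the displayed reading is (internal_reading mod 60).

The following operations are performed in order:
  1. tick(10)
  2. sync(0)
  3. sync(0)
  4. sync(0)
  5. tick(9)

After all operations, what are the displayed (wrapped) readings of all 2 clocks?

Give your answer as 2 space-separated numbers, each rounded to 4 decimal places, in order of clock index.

Answer: 20.8000 28.5000

Derivation:
After op 1 tick(10): ref=10.0000 raw=[12.0000 15.0000]
After op 2 sync(0): ref=10.0000 raw=[10.0000 15.0000]
After op 3 sync(0): ref=10.0000 raw=[10.0000 15.0000]
After op 4 sync(0): ref=10.0000 raw=[10.0000 15.0000]
After op 5 tick(9): ref=19.0000 raw=[20.8000 28.5000]
Wrap final raw readings (mod 60): 20.8000 mod 60 = 20.8000; 28.5000 mod 60 = 28.5000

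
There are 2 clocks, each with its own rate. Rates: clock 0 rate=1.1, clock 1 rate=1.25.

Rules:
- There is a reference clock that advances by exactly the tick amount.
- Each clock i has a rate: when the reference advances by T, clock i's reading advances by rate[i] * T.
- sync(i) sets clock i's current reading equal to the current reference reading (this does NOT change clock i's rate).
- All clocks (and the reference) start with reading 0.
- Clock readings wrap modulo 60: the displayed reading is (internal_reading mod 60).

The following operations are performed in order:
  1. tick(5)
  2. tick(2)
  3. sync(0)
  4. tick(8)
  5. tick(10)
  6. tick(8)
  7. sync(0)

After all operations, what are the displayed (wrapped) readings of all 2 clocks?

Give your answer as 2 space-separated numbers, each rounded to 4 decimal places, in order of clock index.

Answer: 33.0000 41.2500

Derivation:
After op 1 tick(5): ref=5.0000 raw=[5.5000 6.2500]
After op 2 tick(2): ref=7.0000 raw=[7.7000 8.7500]
After op 3 sync(0): ref=7.0000 raw=[7.0000 8.7500]
After op 4 tick(8): ref=15.0000 raw=[15.8000 18.7500]
After op 5 tick(10): ref=25.0000 raw=[26.8000 31.2500]
After op 6 tick(8): ref=33.0000 raw=[35.6000 41.2500]
After op 7 sync(0): ref=33.0000 raw=[33.0000 41.2500]
Wrap final raw readings (mod 60): 33.0000 mod 60 = 33.0000; 41.2500 mod 60 = 41.2500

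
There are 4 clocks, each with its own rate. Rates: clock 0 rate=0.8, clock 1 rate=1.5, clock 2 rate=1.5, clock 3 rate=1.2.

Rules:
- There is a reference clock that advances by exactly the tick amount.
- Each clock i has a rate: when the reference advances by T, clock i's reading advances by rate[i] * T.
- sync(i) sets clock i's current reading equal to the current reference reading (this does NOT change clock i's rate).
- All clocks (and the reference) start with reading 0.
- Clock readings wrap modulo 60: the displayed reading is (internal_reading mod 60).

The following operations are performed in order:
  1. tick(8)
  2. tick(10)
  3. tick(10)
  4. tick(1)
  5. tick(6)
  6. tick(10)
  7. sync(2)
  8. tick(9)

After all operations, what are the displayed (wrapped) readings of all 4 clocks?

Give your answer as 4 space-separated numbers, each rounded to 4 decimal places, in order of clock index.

After op 1 tick(8): ref=8.0000 raw=[6.4000 12.0000 12.0000 9.6000]
After op 2 tick(10): ref=18.0000 raw=[14.4000 27.0000 27.0000 21.6000]
After op 3 tick(10): ref=28.0000 raw=[22.4000 42.0000 42.0000 33.6000]
After op 4 tick(1): ref=29.0000 raw=[23.2000 43.5000 43.5000 34.8000]
After op 5 tick(6): ref=35.0000 raw=[28.0000 52.5000 52.5000 42.0000]
After op 6 tick(10): ref=45.0000 raw=[36.0000 67.5000 67.5000 54.0000]
After op 7 sync(2): ref=45.0000 raw=[36.0000 67.5000 45.0000 54.0000]
After op 8 tick(9): ref=54.0000 raw=[43.2000 81.0000 58.5000 64.8000]
Wrap final raw readings (mod 60): 43.2000 mod 60 = 43.2000; 81.0000 mod 60 = 21.0000; 58.5000 mod 60 = 58.5000; 64.8000 mod 60 = 4.8000

Answer: 43.2000 21.0000 58.5000 4.8000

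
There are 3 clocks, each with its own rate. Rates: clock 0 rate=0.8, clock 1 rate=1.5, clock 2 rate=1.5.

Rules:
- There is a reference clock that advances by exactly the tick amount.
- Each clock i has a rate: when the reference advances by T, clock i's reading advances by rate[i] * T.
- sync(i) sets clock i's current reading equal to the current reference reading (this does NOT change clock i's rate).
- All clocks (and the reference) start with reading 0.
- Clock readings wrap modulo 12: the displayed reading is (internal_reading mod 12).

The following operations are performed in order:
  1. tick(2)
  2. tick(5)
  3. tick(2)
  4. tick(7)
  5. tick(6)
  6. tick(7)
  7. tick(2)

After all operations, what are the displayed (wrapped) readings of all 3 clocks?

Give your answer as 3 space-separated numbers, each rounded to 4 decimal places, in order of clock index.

After op 1 tick(2): ref=2.0000 raw=[1.6000 3.0000 3.0000]
After op 2 tick(5): ref=7.0000 raw=[5.6000 10.5000 10.5000]
After op 3 tick(2): ref=9.0000 raw=[7.2000 13.5000 13.5000]
After op 4 tick(7): ref=16.0000 raw=[12.8000 24.0000 24.0000]
After op 5 tick(6): ref=22.0000 raw=[17.6000 33.0000 33.0000]
After op 6 tick(7): ref=29.0000 raw=[23.2000 43.5000 43.5000]
After op 7 tick(2): ref=31.0000 raw=[24.8000 46.5000 46.5000]
Wrap final raw readings (mod 12): 24.8000 mod 12 = 0.8000; 46.5000 mod 12 = 10.5000; 46.5000 mod 12 = 10.5000

Answer: 0.8000 10.5000 10.5000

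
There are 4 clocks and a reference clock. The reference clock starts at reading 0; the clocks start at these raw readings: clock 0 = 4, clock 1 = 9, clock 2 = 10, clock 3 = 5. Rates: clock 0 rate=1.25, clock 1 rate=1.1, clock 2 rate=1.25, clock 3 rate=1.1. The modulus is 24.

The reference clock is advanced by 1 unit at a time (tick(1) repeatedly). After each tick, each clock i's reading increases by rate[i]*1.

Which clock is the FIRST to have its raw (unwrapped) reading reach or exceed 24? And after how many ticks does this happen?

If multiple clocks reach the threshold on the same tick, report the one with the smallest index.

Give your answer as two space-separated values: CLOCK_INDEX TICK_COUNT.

Answer: 2 12

Derivation:
clock 0: start=4, rate=1.25, needs 24-4 = 20; ticks = ceil(20/1.25) = ceil(16.0000) = 16; reading at tick 16 = 4 + 1.25*16 = 24.0000
clock 1: start=9, rate=1.1, needs 24-9 = 15; ticks = ceil(15/1.1) = ceil(13.6364) = 14; reading at tick 14 = 9 + 1.1*14 = 24.4000
clock 2: start=10, rate=1.25, needs 24-10 = 14; ticks = ceil(14/1.25) = ceil(11.2000) = 12; reading at tick 12 = 10 + 1.25*12 = 25.0000
clock 3: start=5, rate=1.1, needs 24-5 = 19; ticks = ceil(19/1.1) = ceil(17.2727) = 18; reading at tick 18 = 5 + 1.1*18 = 24.8000
Minimum tick count = 12; winners = [2]; smallest index = 2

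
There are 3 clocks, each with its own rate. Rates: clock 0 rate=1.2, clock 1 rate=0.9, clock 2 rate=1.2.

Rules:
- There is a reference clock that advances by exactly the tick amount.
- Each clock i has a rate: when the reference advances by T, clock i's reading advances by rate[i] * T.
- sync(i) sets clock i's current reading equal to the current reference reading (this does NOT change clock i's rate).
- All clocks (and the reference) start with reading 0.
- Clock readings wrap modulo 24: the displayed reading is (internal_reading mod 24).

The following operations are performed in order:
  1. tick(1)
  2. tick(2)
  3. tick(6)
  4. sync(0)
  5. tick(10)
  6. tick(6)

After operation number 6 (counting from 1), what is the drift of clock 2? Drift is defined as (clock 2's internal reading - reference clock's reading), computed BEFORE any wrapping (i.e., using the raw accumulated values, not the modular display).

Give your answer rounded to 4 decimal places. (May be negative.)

After op 1 tick(1): ref=1.0000 raw=[1.2000 0.9000 1.2000]
After op 2 tick(2): ref=3.0000 raw=[3.6000 2.7000 3.6000]
After op 3 tick(6): ref=9.0000 raw=[10.8000 8.1000 10.8000]
After op 4 sync(0): ref=9.0000 raw=[9.0000 8.1000 10.8000]
After op 5 tick(10): ref=19.0000 raw=[21.0000 17.1000 22.8000]
After op 6 tick(6): ref=25.0000 raw=[28.2000 22.5000 30.0000]
Drift of clock 2 after op 6: 30.0000 - 25.0000 = 5.0000

Answer: 5.0000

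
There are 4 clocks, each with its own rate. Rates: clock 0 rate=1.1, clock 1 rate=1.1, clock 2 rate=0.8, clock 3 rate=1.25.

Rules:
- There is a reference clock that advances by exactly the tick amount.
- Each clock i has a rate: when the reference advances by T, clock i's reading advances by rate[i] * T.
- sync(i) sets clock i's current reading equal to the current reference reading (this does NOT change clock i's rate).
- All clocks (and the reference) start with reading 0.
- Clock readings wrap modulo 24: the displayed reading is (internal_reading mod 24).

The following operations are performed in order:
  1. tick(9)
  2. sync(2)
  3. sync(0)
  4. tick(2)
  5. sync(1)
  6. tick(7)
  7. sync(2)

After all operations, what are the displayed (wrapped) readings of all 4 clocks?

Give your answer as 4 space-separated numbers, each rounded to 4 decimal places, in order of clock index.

Answer: 18.9000 18.7000 18.0000 22.5000

Derivation:
After op 1 tick(9): ref=9.0000 raw=[9.9000 9.9000 7.2000 11.2500]
After op 2 sync(2): ref=9.0000 raw=[9.9000 9.9000 9.0000 11.2500]
After op 3 sync(0): ref=9.0000 raw=[9.0000 9.9000 9.0000 11.2500]
After op 4 tick(2): ref=11.0000 raw=[11.2000 12.1000 10.6000 13.7500]
After op 5 sync(1): ref=11.0000 raw=[11.2000 11.0000 10.6000 13.7500]
After op 6 tick(7): ref=18.0000 raw=[18.9000 18.7000 16.2000 22.5000]
After op 7 sync(2): ref=18.0000 raw=[18.9000 18.7000 18.0000 22.5000]
Wrap final raw readings (mod 24): 18.9000 mod 24 = 18.9000; 18.7000 mod 24 = 18.7000; 18.0000 mod 24 = 18.0000; 22.5000 mod 24 = 22.5000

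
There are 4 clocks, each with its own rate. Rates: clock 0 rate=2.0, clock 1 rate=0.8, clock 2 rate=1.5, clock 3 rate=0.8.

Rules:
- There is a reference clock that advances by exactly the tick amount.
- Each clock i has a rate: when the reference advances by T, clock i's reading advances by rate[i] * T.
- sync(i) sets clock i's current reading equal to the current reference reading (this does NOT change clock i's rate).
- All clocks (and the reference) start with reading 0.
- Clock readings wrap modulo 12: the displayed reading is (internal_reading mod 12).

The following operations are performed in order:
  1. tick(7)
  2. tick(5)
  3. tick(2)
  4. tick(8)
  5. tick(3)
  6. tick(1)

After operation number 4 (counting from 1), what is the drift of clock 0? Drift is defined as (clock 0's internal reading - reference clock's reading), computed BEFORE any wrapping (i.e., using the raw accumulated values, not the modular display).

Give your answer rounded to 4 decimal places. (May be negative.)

Answer: 22.0000

Derivation:
After op 1 tick(7): ref=7.0000 raw=[14.0000 5.6000 10.5000 5.6000]
After op 2 tick(5): ref=12.0000 raw=[24.0000 9.6000 18.0000 9.6000]
After op 3 tick(2): ref=14.0000 raw=[28.0000 11.2000 21.0000 11.2000]
After op 4 tick(8): ref=22.0000 raw=[44.0000 17.6000 33.0000 17.6000]
Drift of clock 0 after op 4: 44.0000 - 22.0000 = 22.0000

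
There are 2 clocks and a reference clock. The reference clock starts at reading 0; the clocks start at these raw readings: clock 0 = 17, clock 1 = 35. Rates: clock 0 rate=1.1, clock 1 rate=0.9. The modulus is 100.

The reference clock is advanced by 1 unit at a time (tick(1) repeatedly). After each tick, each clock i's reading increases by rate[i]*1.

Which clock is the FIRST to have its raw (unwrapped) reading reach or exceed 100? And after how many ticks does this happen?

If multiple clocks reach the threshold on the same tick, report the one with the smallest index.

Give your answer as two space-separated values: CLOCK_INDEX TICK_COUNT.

clock 0: start=17, rate=1.1, needs 100-17 = 83; ticks = ceil(83/1.1) = ceil(75.4545) = 76; reading at tick 76 = 17 + 1.1*76 = 100.6000
clock 1: start=35, rate=0.9, needs 100-35 = 65; ticks = ceil(65/0.9) = ceil(72.2222) = 73; reading at tick 73 = 35 + 0.9*73 = 100.7000
Minimum tick count = 73; winners = [1]; smallest index = 1

Answer: 1 73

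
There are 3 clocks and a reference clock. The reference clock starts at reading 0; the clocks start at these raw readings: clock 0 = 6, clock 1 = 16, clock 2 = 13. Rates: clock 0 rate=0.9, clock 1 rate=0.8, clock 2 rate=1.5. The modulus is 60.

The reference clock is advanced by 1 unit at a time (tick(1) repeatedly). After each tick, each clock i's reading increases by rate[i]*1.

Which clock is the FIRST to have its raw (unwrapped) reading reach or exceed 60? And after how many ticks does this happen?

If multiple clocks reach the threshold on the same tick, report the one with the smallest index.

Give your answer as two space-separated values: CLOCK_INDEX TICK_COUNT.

clock 0: start=6, rate=0.9, needs 60-6 = 54; ticks = ceil(54/0.9) = ceil(60.0000) = 60; reading at tick 60 = 6 + 0.9*60 = 60.0000
clock 1: start=16, rate=0.8, needs 60-16 = 44; ticks = ceil(44/0.8) = ceil(55.0000) = 55; reading at tick 55 = 16 + 0.8*55 = 60.0000
clock 2: start=13, rate=1.5, needs 60-13 = 47; ticks = ceil(47/1.5) = ceil(31.3333) = 32; reading at tick 32 = 13 + 1.5*32 = 61.0000
Minimum tick count = 32; winners = [2]; smallest index = 2

Answer: 2 32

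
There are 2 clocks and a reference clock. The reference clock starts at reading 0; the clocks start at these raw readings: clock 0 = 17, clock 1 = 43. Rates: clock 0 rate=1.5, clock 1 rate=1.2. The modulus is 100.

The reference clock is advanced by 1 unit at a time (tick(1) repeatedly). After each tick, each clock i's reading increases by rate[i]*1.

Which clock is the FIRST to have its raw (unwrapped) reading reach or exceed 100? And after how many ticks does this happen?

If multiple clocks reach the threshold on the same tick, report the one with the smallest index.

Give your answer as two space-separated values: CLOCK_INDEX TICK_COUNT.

clock 0: start=17, rate=1.5, needs 100-17 = 83; ticks = ceil(83/1.5) = ceil(55.3333) = 56; reading at tick 56 = 17 + 1.5*56 = 101.0000
clock 1: start=43, rate=1.2, needs 100-43 = 57; ticks = ceil(57/1.2) = ceil(47.5000) = 48; reading at tick 48 = 43 + 1.2*48 = 100.6000
Minimum tick count = 48; winners = [1]; smallest index = 1

Answer: 1 48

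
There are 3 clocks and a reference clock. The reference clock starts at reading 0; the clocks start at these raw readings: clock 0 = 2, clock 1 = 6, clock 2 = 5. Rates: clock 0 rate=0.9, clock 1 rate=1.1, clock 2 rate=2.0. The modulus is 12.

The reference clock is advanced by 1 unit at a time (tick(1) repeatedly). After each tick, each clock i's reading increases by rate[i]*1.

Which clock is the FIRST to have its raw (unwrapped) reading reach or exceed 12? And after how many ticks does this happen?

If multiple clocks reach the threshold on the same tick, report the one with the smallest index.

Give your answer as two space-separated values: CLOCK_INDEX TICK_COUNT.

Answer: 2 4

Derivation:
clock 0: start=2, rate=0.9, needs 12-2 = 10; ticks = ceil(10/0.9) = ceil(11.1111) = 12; reading at tick 12 = 2 + 0.9*12 = 12.8000
clock 1: start=6, rate=1.1, needs 12-6 = 6; ticks = ceil(6/1.1) = ceil(5.4545) = 6; reading at tick 6 = 6 + 1.1*6 = 12.6000
clock 2: start=5, rate=2.0, needs 12-5 = 7; ticks = ceil(7/2.0) = ceil(3.5000) = 4; reading at tick 4 = 5 + 2.0*4 = 13.0000
Minimum tick count = 4; winners = [2]; smallest index = 2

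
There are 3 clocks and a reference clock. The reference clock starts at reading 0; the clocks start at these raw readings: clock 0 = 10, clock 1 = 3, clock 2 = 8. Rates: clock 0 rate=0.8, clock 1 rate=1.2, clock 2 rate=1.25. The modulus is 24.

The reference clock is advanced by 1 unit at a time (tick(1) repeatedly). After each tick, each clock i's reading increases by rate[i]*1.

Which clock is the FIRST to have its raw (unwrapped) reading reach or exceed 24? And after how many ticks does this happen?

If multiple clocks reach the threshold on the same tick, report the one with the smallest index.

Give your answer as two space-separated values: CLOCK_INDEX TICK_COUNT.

clock 0: start=10, rate=0.8, needs 24-10 = 14; ticks = ceil(14/0.8) = ceil(17.5000) = 18; reading at tick 18 = 10 + 0.8*18 = 24.4000
clock 1: start=3, rate=1.2, needs 24-3 = 21; ticks = ceil(21/1.2) = ceil(17.5000) = 18; reading at tick 18 = 3 + 1.2*18 = 24.6000
clock 2: start=8, rate=1.25, needs 24-8 = 16; ticks = ceil(16/1.25) = ceil(12.8000) = 13; reading at tick 13 = 8 + 1.25*13 = 24.2500
Minimum tick count = 13; winners = [2]; smallest index = 2

Answer: 2 13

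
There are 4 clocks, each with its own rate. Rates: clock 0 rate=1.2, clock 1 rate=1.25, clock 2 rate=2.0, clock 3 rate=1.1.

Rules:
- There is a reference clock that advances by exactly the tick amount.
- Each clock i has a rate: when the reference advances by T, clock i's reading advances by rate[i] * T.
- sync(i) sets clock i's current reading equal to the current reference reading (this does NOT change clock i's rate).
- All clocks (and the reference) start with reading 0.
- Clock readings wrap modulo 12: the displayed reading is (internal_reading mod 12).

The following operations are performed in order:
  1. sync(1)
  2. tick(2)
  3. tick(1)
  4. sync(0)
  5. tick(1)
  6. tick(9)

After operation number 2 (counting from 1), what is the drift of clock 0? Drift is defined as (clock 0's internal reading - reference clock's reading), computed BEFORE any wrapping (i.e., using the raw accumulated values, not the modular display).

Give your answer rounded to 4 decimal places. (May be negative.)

After op 1 sync(1): ref=0.0000 raw=[0.0000 0.0000 0.0000 0.0000]
After op 2 tick(2): ref=2.0000 raw=[2.4000 2.5000 4.0000 2.2000]
Drift of clock 0 after op 2: 2.4000 - 2.0000 = 0.4000

Answer: 0.4000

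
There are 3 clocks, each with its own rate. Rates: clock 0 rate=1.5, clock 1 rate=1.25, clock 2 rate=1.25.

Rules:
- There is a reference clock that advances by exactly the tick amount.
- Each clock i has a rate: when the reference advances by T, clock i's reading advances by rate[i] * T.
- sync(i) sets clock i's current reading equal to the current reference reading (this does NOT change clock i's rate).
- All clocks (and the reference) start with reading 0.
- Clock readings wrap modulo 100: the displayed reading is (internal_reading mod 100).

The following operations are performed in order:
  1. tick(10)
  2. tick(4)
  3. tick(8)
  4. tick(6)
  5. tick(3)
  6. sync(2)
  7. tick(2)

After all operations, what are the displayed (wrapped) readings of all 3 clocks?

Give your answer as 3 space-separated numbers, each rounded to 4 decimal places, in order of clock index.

After op 1 tick(10): ref=10.0000 raw=[15.0000 12.5000 12.5000]
After op 2 tick(4): ref=14.0000 raw=[21.0000 17.5000 17.5000]
After op 3 tick(8): ref=22.0000 raw=[33.0000 27.5000 27.5000]
After op 4 tick(6): ref=28.0000 raw=[42.0000 35.0000 35.0000]
After op 5 tick(3): ref=31.0000 raw=[46.5000 38.7500 38.7500]
After op 6 sync(2): ref=31.0000 raw=[46.5000 38.7500 31.0000]
After op 7 tick(2): ref=33.0000 raw=[49.5000 41.2500 33.5000]
Wrap final raw readings (mod 100): 49.5000 mod 100 = 49.5000; 41.2500 mod 100 = 41.2500; 33.5000 mod 100 = 33.5000

Answer: 49.5000 41.2500 33.5000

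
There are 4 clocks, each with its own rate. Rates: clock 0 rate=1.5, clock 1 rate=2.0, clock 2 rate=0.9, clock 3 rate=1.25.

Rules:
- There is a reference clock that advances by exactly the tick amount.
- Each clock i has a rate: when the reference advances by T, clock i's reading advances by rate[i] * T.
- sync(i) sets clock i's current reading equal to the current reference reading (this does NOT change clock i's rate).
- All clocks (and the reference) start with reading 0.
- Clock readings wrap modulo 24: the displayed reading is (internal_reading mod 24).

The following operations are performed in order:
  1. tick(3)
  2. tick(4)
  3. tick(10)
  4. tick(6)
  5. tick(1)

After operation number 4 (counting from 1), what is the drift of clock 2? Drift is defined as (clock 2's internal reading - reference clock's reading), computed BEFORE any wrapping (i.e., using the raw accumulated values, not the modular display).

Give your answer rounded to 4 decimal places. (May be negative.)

Answer: -2.3000

Derivation:
After op 1 tick(3): ref=3.0000 raw=[4.5000 6.0000 2.7000 3.7500]
After op 2 tick(4): ref=7.0000 raw=[10.5000 14.0000 6.3000 8.7500]
After op 3 tick(10): ref=17.0000 raw=[25.5000 34.0000 15.3000 21.2500]
After op 4 tick(6): ref=23.0000 raw=[34.5000 46.0000 20.7000 28.7500]
Drift of clock 2 after op 4: 20.7000 - 23.0000 = -2.3000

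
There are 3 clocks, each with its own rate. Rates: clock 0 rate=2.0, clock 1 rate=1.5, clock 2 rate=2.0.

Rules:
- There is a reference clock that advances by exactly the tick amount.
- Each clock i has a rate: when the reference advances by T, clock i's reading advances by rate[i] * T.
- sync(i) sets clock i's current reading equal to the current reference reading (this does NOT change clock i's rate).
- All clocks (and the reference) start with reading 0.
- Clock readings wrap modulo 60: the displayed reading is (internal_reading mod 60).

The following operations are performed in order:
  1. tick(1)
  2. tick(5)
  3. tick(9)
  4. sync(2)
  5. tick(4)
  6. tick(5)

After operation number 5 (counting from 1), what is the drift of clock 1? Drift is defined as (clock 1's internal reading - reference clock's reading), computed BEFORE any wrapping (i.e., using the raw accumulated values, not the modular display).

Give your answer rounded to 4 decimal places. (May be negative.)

Answer: 9.5000

Derivation:
After op 1 tick(1): ref=1.0000 raw=[2.0000 1.5000 2.0000]
After op 2 tick(5): ref=6.0000 raw=[12.0000 9.0000 12.0000]
After op 3 tick(9): ref=15.0000 raw=[30.0000 22.5000 30.0000]
After op 4 sync(2): ref=15.0000 raw=[30.0000 22.5000 15.0000]
After op 5 tick(4): ref=19.0000 raw=[38.0000 28.5000 23.0000]
Drift of clock 1 after op 5: 28.5000 - 19.0000 = 9.5000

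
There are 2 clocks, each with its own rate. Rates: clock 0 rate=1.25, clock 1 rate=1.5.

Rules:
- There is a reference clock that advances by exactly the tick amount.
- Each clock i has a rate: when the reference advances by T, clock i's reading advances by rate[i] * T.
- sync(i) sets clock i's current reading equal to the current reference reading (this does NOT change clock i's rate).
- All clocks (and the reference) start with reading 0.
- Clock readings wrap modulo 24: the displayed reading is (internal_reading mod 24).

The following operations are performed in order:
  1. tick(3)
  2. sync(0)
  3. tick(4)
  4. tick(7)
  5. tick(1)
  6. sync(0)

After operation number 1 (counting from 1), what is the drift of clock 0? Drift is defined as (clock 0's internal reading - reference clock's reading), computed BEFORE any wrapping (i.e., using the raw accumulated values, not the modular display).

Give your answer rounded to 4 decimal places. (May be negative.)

Answer: 0.7500

Derivation:
After op 1 tick(3): ref=3.0000 raw=[3.7500 4.5000]
Drift of clock 0 after op 1: 3.7500 - 3.0000 = 0.7500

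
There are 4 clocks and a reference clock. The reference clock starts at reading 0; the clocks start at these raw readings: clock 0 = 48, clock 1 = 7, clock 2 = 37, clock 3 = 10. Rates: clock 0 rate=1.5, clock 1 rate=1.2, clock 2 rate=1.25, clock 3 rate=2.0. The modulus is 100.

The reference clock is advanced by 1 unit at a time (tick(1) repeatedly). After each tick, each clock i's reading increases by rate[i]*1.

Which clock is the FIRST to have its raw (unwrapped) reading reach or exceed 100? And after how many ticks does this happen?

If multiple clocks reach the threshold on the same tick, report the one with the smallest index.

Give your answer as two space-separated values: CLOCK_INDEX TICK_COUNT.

Answer: 0 35

Derivation:
clock 0: start=48, rate=1.5, needs 100-48 = 52; ticks = ceil(52/1.5) = ceil(34.6667) = 35; reading at tick 35 = 48 + 1.5*35 = 100.5000
clock 1: start=7, rate=1.2, needs 100-7 = 93; ticks = ceil(93/1.2) = ceil(77.5000) = 78; reading at tick 78 = 7 + 1.2*78 = 100.6000
clock 2: start=37, rate=1.25, needs 100-37 = 63; ticks = ceil(63/1.25) = ceil(50.4000) = 51; reading at tick 51 = 37 + 1.25*51 = 100.7500
clock 3: start=10, rate=2.0, needs 100-10 = 90; ticks = ceil(90/2.0) = ceil(45.0000) = 45; reading at tick 45 = 10 + 2.0*45 = 100.0000
Minimum tick count = 35; winners = [0]; smallest index = 0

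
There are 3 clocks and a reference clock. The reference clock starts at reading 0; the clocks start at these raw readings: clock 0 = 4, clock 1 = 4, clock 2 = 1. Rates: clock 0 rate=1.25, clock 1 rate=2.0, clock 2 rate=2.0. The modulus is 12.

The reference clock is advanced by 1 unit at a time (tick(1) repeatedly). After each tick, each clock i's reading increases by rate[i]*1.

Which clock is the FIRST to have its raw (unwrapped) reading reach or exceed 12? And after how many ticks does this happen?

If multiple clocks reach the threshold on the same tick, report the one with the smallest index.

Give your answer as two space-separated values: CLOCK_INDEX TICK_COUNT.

clock 0: start=4, rate=1.25, needs 12-4 = 8; ticks = ceil(8/1.25) = ceil(6.4000) = 7; reading at tick 7 = 4 + 1.25*7 = 12.7500
clock 1: start=4, rate=2.0, needs 12-4 = 8; ticks = ceil(8/2.0) = ceil(4.0000) = 4; reading at tick 4 = 4 + 2.0*4 = 12.0000
clock 2: start=1, rate=2.0, needs 12-1 = 11; ticks = ceil(11/2.0) = ceil(5.5000) = 6; reading at tick 6 = 1 + 2.0*6 = 13.0000
Minimum tick count = 4; winners = [1]; smallest index = 1

Answer: 1 4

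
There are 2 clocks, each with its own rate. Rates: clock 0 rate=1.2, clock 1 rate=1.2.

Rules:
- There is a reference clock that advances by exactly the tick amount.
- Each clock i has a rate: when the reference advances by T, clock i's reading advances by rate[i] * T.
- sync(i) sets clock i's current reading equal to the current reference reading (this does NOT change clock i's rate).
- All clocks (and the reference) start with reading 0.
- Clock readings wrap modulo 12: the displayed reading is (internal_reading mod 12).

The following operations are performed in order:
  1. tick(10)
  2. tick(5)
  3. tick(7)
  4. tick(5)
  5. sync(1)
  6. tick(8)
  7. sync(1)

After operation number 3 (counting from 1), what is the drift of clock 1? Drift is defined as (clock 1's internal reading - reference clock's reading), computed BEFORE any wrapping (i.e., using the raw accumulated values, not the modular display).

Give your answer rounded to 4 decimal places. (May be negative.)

Answer: 4.4000

Derivation:
After op 1 tick(10): ref=10.0000 raw=[12.0000 12.0000]
After op 2 tick(5): ref=15.0000 raw=[18.0000 18.0000]
After op 3 tick(7): ref=22.0000 raw=[26.4000 26.4000]
Drift of clock 1 after op 3: 26.4000 - 22.0000 = 4.4000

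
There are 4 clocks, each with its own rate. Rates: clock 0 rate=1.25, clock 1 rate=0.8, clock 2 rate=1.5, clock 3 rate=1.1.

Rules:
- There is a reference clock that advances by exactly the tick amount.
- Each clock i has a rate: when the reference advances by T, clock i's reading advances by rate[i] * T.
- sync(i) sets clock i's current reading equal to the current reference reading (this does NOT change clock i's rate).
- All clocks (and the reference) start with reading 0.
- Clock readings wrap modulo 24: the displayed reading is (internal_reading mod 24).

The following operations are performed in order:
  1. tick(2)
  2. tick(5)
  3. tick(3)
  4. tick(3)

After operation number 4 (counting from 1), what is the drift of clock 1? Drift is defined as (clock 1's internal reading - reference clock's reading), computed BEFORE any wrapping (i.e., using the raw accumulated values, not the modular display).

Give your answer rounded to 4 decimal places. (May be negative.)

Answer: -2.6000

Derivation:
After op 1 tick(2): ref=2.0000 raw=[2.5000 1.6000 3.0000 2.2000]
After op 2 tick(5): ref=7.0000 raw=[8.7500 5.6000 10.5000 7.7000]
After op 3 tick(3): ref=10.0000 raw=[12.5000 8.0000 15.0000 11.0000]
After op 4 tick(3): ref=13.0000 raw=[16.2500 10.4000 19.5000 14.3000]
Drift of clock 1 after op 4: 10.4000 - 13.0000 = -2.6000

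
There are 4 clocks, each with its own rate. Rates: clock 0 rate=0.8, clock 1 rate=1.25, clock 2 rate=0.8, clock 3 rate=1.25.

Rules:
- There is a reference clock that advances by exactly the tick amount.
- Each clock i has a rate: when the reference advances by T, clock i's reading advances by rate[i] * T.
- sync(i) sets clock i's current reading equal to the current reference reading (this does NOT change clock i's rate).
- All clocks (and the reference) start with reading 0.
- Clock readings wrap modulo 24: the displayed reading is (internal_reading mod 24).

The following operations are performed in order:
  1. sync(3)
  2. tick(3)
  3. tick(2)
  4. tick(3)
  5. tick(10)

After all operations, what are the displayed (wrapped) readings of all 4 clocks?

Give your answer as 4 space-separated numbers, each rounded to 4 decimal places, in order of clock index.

Answer: 14.4000 22.5000 14.4000 22.5000

Derivation:
After op 1 sync(3): ref=0.0000 raw=[0.0000 0.0000 0.0000 0.0000]
After op 2 tick(3): ref=3.0000 raw=[2.4000 3.7500 2.4000 3.7500]
After op 3 tick(2): ref=5.0000 raw=[4.0000 6.2500 4.0000 6.2500]
After op 4 tick(3): ref=8.0000 raw=[6.4000 10.0000 6.4000 10.0000]
After op 5 tick(10): ref=18.0000 raw=[14.4000 22.5000 14.4000 22.5000]
Wrap final raw readings (mod 24): 14.4000 mod 24 = 14.4000; 22.5000 mod 24 = 22.5000; 14.4000 mod 24 = 14.4000; 22.5000 mod 24 = 22.5000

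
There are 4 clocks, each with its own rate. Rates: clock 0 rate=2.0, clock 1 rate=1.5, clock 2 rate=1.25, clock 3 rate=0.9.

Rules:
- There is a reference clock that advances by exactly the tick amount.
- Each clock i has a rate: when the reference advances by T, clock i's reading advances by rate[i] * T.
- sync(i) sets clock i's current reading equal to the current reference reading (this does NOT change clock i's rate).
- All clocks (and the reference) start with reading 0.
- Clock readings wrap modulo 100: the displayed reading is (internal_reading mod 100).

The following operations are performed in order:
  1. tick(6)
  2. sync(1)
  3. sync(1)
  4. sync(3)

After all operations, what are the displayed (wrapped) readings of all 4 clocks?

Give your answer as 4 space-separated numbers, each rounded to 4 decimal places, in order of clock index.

Answer: 12.0000 6.0000 7.5000 6.0000

Derivation:
After op 1 tick(6): ref=6.0000 raw=[12.0000 9.0000 7.5000 5.4000]
After op 2 sync(1): ref=6.0000 raw=[12.0000 6.0000 7.5000 5.4000]
After op 3 sync(1): ref=6.0000 raw=[12.0000 6.0000 7.5000 5.4000]
After op 4 sync(3): ref=6.0000 raw=[12.0000 6.0000 7.5000 6.0000]
Wrap final raw readings (mod 100): 12.0000 mod 100 = 12.0000; 6.0000 mod 100 = 6.0000; 7.5000 mod 100 = 7.5000; 6.0000 mod 100 = 6.0000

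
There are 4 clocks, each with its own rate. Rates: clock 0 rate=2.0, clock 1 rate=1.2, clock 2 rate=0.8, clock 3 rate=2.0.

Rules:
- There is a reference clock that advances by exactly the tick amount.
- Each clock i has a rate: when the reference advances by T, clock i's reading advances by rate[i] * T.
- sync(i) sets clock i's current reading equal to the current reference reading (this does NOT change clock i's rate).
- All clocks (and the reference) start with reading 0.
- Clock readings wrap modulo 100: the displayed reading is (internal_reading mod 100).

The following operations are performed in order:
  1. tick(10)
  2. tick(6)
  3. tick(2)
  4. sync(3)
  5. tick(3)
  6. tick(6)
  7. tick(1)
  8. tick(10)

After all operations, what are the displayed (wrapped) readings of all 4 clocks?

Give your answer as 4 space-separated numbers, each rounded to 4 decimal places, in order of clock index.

After op 1 tick(10): ref=10.0000 raw=[20.0000 12.0000 8.0000 20.0000]
After op 2 tick(6): ref=16.0000 raw=[32.0000 19.2000 12.8000 32.0000]
After op 3 tick(2): ref=18.0000 raw=[36.0000 21.6000 14.4000 36.0000]
After op 4 sync(3): ref=18.0000 raw=[36.0000 21.6000 14.4000 18.0000]
After op 5 tick(3): ref=21.0000 raw=[42.0000 25.2000 16.8000 24.0000]
After op 6 tick(6): ref=27.0000 raw=[54.0000 32.4000 21.6000 36.0000]
After op 7 tick(1): ref=28.0000 raw=[56.0000 33.6000 22.4000 38.0000]
After op 8 tick(10): ref=38.0000 raw=[76.0000 45.6000 30.4000 58.0000]
Wrap final raw readings (mod 100): 76.0000 mod 100 = 76.0000; 45.6000 mod 100 = 45.6000; 30.4000 mod 100 = 30.4000; 58.0000 mod 100 = 58.0000

Answer: 76.0000 45.6000 30.4000 58.0000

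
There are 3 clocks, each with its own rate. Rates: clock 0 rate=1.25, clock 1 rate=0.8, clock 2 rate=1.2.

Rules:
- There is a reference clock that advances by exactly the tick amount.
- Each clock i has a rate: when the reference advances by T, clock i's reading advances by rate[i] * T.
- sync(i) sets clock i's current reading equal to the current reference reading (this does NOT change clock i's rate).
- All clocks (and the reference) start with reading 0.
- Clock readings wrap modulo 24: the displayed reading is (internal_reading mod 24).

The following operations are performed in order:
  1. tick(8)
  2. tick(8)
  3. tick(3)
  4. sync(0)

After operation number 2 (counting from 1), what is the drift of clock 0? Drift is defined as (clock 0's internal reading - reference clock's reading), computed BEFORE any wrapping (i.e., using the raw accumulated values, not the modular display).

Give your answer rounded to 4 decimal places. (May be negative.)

After op 1 tick(8): ref=8.0000 raw=[10.0000 6.4000 9.6000]
After op 2 tick(8): ref=16.0000 raw=[20.0000 12.8000 19.2000]
Drift of clock 0 after op 2: 20.0000 - 16.0000 = 4.0000

Answer: 4.0000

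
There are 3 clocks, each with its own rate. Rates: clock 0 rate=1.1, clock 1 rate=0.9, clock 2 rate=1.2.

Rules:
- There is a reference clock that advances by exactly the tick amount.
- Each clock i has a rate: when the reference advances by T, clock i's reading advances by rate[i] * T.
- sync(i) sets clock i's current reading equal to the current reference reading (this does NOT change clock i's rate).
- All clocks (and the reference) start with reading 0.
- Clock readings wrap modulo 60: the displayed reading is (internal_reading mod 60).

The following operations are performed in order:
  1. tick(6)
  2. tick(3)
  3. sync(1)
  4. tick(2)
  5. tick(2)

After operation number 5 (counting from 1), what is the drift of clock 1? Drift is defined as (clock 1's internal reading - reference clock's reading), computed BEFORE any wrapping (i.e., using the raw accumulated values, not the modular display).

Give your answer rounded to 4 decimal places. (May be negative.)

Answer: -0.4000

Derivation:
After op 1 tick(6): ref=6.0000 raw=[6.6000 5.4000 7.2000]
After op 2 tick(3): ref=9.0000 raw=[9.9000 8.1000 10.8000]
After op 3 sync(1): ref=9.0000 raw=[9.9000 9.0000 10.8000]
After op 4 tick(2): ref=11.0000 raw=[12.1000 10.8000 13.2000]
After op 5 tick(2): ref=13.0000 raw=[14.3000 12.6000 15.6000]
Drift of clock 1 after op 5: 12.6000 - 13.0000 = -0.4000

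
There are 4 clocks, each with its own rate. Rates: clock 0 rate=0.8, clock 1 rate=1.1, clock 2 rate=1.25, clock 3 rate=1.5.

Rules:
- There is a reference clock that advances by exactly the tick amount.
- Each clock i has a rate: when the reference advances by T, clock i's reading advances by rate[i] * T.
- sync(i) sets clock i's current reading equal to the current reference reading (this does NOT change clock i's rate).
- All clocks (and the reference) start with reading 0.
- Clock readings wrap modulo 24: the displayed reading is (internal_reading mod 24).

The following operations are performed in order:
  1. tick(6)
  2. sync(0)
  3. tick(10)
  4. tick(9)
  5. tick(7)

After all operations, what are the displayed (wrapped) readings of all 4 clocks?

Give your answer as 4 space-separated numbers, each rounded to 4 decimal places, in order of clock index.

After op 1 tick(6): ref=6.0000 raw=[4.8000 6.6000 7.5000 9.0000]
After op 2 sync(0): ref=6.0000 raw=[6.0000 6.6000 7.5000 9.0000]
After op 3 tick(10): ref=16.0000 raw=[14.0000 17.6000 20.0000 24.0000]
After op 4 tick(9): ref=25.0000 raw=[21.2000 27.5000 31.2500 37.5000]
After op 5 tick(7): ref=32.0000 raw=[26.8000 35.2000 40.0000 48.0000]
Wrap final raw readings (mod 24): 26.8000 mod 24 = 2.8000; 35.2000 mod 24 = 11.2000; 40.0000 mod 24 = 16.0000; 48.0000 mod 24 = 0.0000

Answer: 2.8000 11.2000 16.0000 0.0000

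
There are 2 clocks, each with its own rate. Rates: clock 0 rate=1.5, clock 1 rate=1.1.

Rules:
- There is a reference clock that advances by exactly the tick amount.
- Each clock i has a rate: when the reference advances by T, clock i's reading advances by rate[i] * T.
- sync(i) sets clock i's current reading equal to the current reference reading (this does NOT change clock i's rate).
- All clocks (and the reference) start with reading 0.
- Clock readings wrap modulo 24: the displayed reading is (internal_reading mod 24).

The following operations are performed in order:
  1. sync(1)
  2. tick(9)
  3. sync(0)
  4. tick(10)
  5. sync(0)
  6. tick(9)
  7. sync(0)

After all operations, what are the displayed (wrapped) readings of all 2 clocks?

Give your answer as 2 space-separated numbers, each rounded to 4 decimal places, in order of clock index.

Answer: 4.0000 6.8000

Derivation:
After op 1 sync(1): ref=0.0000 raw=[0.0000 0.0000]
After op 2 tick(9): ref=9.0000 raw=[13.5000 9.9000]
After op 3 sync(0): ref=9.0000 raw=[9.0000 9.9000]
After op 4 tick(10): ref=19.0000 raw=[24.0000 20.9000]
After op 5 sync(0): ref=19.0000 raw=[19.0000 20.9000]
After op 6 tick(9): ref=28.0000 raw=[32.5000 30.8000]
After op 7 sync(0): ref=28.0000 raw=[28.0000 30.8000]
Wrap final raw readings (mod 24): 28.0000 mod 24 = 4.0000; 30.8000 mod 24 = 6.8000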